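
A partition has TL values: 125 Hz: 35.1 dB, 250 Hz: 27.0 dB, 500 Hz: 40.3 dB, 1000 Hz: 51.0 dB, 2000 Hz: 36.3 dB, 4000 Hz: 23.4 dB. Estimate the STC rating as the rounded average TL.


Given TL values at each frequency:
  125 Hz: 35.1 dB
  250 Hz: 27.0 dB
  500 Hz: 40.3 dB
  1000 Hz: 51.0 dB
  2000 Hz: 36.3 dB
  4000 Hz: 23.4 dB
Formula: STC ~ round(average of TL values)
Sum = 35.1 + 27.0 + 40.3 + 51.0 + 36.3 + 23.4 = 213.1
Average = 213.1 / 6 = 35.52
Rounded: 36

36


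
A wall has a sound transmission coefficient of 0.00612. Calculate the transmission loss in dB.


Given values:
  tau = 0.00612
Formula: TL = 10 * log10(1 / tau)
Compute 1 / tau = 1 / 0.00612 = 163.3987
Compute log10(163.3987) = 2.213249
TL = 10 * 2.213249 = 22.13

22.13 dB


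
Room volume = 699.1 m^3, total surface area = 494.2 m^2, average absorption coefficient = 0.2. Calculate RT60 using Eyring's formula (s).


Given values:
  V = 699.1 m^3, S = 494.2 m^2, alpha = 0.2
Formula: RT60 = 0.161 * V / (-S * ln(1 - alpha))
Compute ln(1 - 0.2) = ln(0.8) = -0.223144
Denominator: -494.2 * -0.223144 = 110.2778
Numerator: 0.161 * 699.1 = 112.5551
RT60 = 112.5551 / 110.2778 = 1.021

1.021 s


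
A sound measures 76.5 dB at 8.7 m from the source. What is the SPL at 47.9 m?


Given values:
  SPL1 = 76.5 dB, r1 = 8.7 m, r2 = 47.9 m
Formula: SPL2 = SPL1 - 20 * log10(r2 / r1)
Compute ratio: r2 / r1 = 47.9 / 8.7 = 5.5057
Compute log10: log10(5.5057) = 0.740813
Compute drop: 20 * 0.740813 = 14.8163
SPL2 = 76.5 - 14.8163 = 61.68

61.68 dB


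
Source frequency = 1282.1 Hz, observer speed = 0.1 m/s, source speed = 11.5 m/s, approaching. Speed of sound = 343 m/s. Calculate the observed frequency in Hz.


Given values:
  f_s = 1282.1 Hz, v_o = 0.1 m/s, v_s = 11.5 m/s
  Direction: approaching
Formula: f_o = f_s * (c + v_o) / (c - v_s)
Numerator: c + v_o = 343 + 0.1 = 343.1
Denominator: c - v_s = 343 - 11.5 = 331.5
f_o = 1282.1 * 343.1 / 331.5 = 1326.96

1326.96 Hz


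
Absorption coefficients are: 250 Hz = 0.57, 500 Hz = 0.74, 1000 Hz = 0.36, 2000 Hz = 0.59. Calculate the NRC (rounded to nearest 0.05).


Given values:
  a_250 = 0.57, a_500 = 0.74
  a_1000 = 0.36, a_2000 = 0.59
Formula: NRC = (a250 + a500 + a1000 + a2000) / 4
Sum = 0.57 + 0.74 + 0.36 + 0.59 = 2.26
NRC = 2.26 / 4 = 0.565
Rounded to nearest 0.05: 0.55

0.55


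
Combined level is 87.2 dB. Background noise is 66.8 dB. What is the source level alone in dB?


Given values:
  L_total = 87.2 dB, L_bg = 66.8 dB
Formula: L_source = 10 * log10(10^(L_total/10) - 10^(L_bg/10))
Convert to linear:
  10^(87.2/10) = 524807460.2498
  10^(66.8/10) = 4786300.9232
Difference: 524807460.2498 - 4786300.9232 = 520021159.3266
L_source = 10 * log10(520021159.3266) = 87.16

87.16 dB


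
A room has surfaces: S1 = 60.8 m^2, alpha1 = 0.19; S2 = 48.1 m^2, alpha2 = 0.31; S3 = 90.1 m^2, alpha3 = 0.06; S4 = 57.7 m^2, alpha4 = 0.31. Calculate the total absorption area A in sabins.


Given surfaces:
  Surface 1: 60.8 * 0.19 = 11.552
  Surface 2: 48.1 * 0.31 = 14.911
  Surface 3: 90.1 * 0.06 = 5.406
  Surface 4: 57.7 * 0.31 = 17.887
Formula: A = sum(Si * alpha_i)
A = 11.552 + 14.911 + 5.406 + 17.887
A = 49.76

49.76 sabins


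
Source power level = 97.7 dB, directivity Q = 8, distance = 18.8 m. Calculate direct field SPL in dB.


Given values:
  Lw = 97.7 dB, Q = 8, r = 18.8 m
Formula: SPL = Lw + 10 * log10(Q / (4 * pi * r^2))
Compute 4 * pi * r^2 = 4 * pi * 18.8^2 = 4441.458
Compute Q / denom = 8 / 4441.458 = 0.00180121
Compute 10 * log10(0.00180121) = -27.4444
SPL = 97.7 + (-27.4444) = 70.26

70.26 dB


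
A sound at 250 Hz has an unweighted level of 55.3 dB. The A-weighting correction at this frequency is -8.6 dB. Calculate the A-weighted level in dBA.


Given values:
  SPL = 55.3 dB
  A-weighting at 250 Hz = -8.6 dB
Formula: L_A = SPL + A_weight
L_A = 55.3 + (-8.6)
L_A = 46.7

46.7 dBA


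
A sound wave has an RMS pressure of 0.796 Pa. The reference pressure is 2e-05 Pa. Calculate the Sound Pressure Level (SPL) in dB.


Given values:
  p = 0.796 Pa
  p_ref = 2e-05 Pa
Formula: SPL = 20 * log10(p / p_ref)
Compute ratio: p / p_ref = 0.796 / 2e-05 = 39800
Compute log10: log10(39800) = 4.599883
Multiply: SPL = 20 * 4.599883 = 92.0

92.0 dB


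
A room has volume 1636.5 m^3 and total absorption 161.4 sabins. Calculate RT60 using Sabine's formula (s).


Given values:
  V = 1636.5 m^3
  A = 161.4 sabins
Formula: RT60 = 0.161 * V / A
Numerator: 0.161 * 1636.5 = 263.4765
RT60 = 263.4765 / 161.4 = 1.632

1.632 s


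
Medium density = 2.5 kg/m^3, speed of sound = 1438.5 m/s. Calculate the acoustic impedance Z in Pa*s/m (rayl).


Given values:
  rho = 2.5 kg/m^3
  c = 1438.5 m/s
Formula: Z = rho * c
Z = 2.5 * 1438.5
Z = 3596.25

3596.25 rayl


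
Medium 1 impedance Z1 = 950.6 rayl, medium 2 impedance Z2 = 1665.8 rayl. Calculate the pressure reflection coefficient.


Given values:
  Z1 = 950.6 rayl, Z2 = 1665.8 rayl
Formula: R = (Z2 - Z1) / (Z2 + Z1)
Numerator: Z2 - Z1 = 1665.8 - 950.6 = 715.2
Denominator: Z2 + Z1 = 1665.8 + 950.6 = 2616.4
R = 715.2 / 2616.4 = 0.2734

0.2734


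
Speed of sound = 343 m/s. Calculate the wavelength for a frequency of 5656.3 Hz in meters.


Given values:
  c = 343 m/s, f = 5656.3 Hz
Formula: lambda = c / f
lambda = 343 / 5656.3
lambda = 0.0606

0.0606 m


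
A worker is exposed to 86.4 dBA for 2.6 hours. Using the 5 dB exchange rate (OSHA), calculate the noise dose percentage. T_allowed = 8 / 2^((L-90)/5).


Given values:
  L = 86.4 dBA, T = 2.6 hours
Formula: T_allowed = 8 / 2^((L - 90) / 5)
Compute exponent: (86.4 - 90) / 5 = -0.72
Compute 2^(-0.72) = 0.607097
T_allowed = 8 / 0.607097 = 13.177466 hours
Dose = (T / T_allowed) * 100
Dose = (2.6 / 13.177466) * 100 = 19.73

19.73 %


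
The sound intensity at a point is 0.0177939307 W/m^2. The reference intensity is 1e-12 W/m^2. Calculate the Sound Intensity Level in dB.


Given values:
  I = 0.0177939307 W/m^2
  I_ref = 1e-12 W/m^2
Formula: SIL = 10 * log10(I / I_ref)
Compute ratio: I / I_ref = 17793930700
Compute log10: log10(17793930700) = 10.250272
Multiply: SIL = 10 * 10.250272 = 102.5

102.5 dB


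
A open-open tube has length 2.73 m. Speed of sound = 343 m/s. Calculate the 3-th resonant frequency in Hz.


Given values:
  Tube type: open-open, L = 2.73 m, c = 343 m/s, n = 3
Formula: f_n = n * c / (2 * L)
Compute 2 * L = 2 * 2.73 = 5.46
f = 3 * 343 / 5.46
f = 188.46

188.46 Hz


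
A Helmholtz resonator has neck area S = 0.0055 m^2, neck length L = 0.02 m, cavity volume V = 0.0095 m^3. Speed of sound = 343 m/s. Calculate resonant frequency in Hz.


Given values:
  S = 0.0055 m^2, L = 0.02 m, V = 0.0095 m^3, c = 343 m/s
Formula: f = (c / (2*pi)) * sqrt(S / (V * L))
Compute V * L = 0.0095 * 0.02 = 0.00019
Compute S / (V * L) = 0.0055 / 0.00019 = 28.9474
Compute sqrt(28.9474) = 5.380279
Compute c / (2*pi) = 343 / 6.283185 = 54.590148
f = 54.590148 * 5.380279 = 293.71

293.71 Hz


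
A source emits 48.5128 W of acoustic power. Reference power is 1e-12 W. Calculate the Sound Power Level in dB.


Given values:
  W = 48.5128 W
  W_ref = 1e-12 W
Formula: SWL = 10 * log10(W / W_ref)
Compute ratio: W / W_ref = 48512800000000
Compute log10: log10(48512800000000) = 13.685856
Multiply: SWL = 10 * 13.685856 = 136.86

136.86 dB


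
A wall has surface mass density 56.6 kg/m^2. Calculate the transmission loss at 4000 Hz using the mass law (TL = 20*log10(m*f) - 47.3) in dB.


Given values:
  m = 56.6 kg/m^2, f = 4000 Hz
Formula: TL = 20 * log10(m * f) - 47.3
Compute m * f = 56.6 * 4000 = 226400.0
Compute log10(226400.0) = 5.354876
Compute 20 * 5.354876 = 107.0975
TL = 107.0975 - 47.3 = 59.8

59.8 dB


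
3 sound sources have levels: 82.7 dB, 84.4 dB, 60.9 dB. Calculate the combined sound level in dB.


Formula: L_total = 10 * log10( sum(10^(Li/10)) )
  Source 1: 10^(82.7/10) = 186208713.6663
  Source 2: 10^(84.4/10) = 275422870.3338
  Source 3: 10^(60.9/10) = 1230268.7708
Sum of linear values = 462861852.7709
L_total = 10 * log10(462861852.7709) = 86.65

86.65 dB


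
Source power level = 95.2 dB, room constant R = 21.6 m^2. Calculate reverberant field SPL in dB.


Given values:
  Lw = 95.2 dB, R = 21.6 m^2
Formula: SPL = Lw + 10 * log10(4 / R)
Compute 4 / R = 4 / 21.6 = 0.185185
Compute 10 * log10(0.185185) = -7.3239
SPL = 95.2 + (-7.3239) = 87.88

87.88 dB


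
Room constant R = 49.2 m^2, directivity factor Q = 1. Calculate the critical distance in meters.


Given values:
  R = 49.2 m^2, Q = 1
Formula: d_c = 0.141 * sqrt(Q * R)
Compute Q * R = 1 * 49.2 = 49.2
Compute sqrt(49.2) = 7.0143
d_c = 0.141 * 7.0143 = 0.989

0.989 m


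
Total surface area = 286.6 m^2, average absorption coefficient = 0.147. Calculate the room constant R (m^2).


Given values:
  S = 286.6 m^2, alpha = 0.147
Formula: R = S * alpha / (1 - alpha)
Numerator: 286.6 * 0.147 = 42.1302
Denominator: 1 - 0.147 = 0.853
R = 42.1302 / 0.853 = 49.39

49.39 m^2


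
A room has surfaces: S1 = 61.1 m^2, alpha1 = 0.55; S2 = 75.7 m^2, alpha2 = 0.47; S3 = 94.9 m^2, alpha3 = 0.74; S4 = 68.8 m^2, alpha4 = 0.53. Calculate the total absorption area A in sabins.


Given surfaces:
  Surface 1: 61.1 * 0.55 = 33.605
  Surface 2: 75.7 * 0.47 = 35.579
  Surface 3: 94.9 * 0.74 = 70.226
  Surface 4: 68.8 * 0.53 = 36.464
Formula: A = sum(Si * alpha_i)
A = 33.605 + 35.579 + 70.226 + 36.464
A = 175.87

175.87 sabins


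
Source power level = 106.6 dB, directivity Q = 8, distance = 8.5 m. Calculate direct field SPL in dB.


Given values:
  Lw = 106.6 dB, Q = 8, r = 8.5 m
Formula: SPL = Lw + 10 * log10(Q / (4 * pi * r^2))
Compute 4 * pi * r^2 = 4 * pi * 8.5^2 = 907.9203
Compute Q / denom = 8 / 907.9203 = 0.00881135
Compute 10 * log10(0.00881135) = -20.5496
SPL = 106.6 + (-20.5496) = 86.05

86.05 dB


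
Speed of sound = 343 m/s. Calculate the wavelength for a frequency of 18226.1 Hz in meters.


Given values:
  c = 343 m/s, f = 18226.1 Hz
Formula: lambda = c / f
lambda = 343 / 18226.1
lambda = 0.0188

0.0188 m


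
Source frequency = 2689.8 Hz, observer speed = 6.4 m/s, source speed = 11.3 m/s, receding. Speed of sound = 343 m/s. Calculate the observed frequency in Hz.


Given values:
  f_s = 2689.8 Hz, v_o = 6.4 m/s, v_s = 11.3 m/s
  Direction: receding
Formula: f_o = f_s * (c - v_o) / (c + v_s)
Numerator: c - v_o = 343 - 6.4 = 336.6
Denominator: c + v_s = 343 + 11.3 = 354.3
f_o = 2689.8 * 336.6 / 354.3 = 2555.42

2555.42 Hz


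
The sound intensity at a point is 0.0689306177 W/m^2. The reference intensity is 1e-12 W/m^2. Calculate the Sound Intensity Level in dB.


Given values:
  I = 0.0689306177 W/m^2
  I_ref = 1e-12 W/m^2
Formula: SIL = 10 * log10(I / I_ref)
Compute ratio: I / I_ref = 68930617700
Compute log10: log10(68930617700) = 10.838412
Multiply: SIL = 10 * 10.838412 = 108.38

108.38 dB


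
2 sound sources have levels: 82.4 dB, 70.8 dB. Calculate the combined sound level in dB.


Formula: L_total = 10 * log10( sum(10^(Li/10)) )
  Source 1: 10^(82.4/10) = 173780082.8749
  Source 2: 10^(70.8/10) = 12022644.3462
Sum of linear values = 185802727.2211
L_total = 10 * log10(185802727.2211) = 82.69

82.69 dB


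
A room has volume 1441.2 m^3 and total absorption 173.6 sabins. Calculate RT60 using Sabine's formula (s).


Given values:
  V = 1441.2 m^3
  A = 173.6 sabins
Formula: RT60 = 0.161 * V / A
Numerator: 0.161 * 1441.2 = 232.0332
RT60 = 232.0332 / 173.6 = 1.337

1.337 s


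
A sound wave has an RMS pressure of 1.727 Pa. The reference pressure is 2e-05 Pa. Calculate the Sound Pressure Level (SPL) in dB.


Given values:
  p = 1.727 Pa
  p_ref = 2e-05 Pa
Formula: SPL = 20 * log10(p / p_ref)
Compute ratio: p / p_ref = 1.727 / 2e-05 = 86350
Compute log10: log10(86350) = 4.936262
Multiply: SPL = 20 * 4.936262 = 98.73

98.73 dB


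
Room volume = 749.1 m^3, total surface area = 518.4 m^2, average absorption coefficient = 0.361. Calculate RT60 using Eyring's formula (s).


Given values:
  V = 749.1 m^3, S = 518.4 m^2, alpha = 0.361
Formula: RT60 = 0.161 * V / (-S * ln(1 - alpha))
Compute ln(1 - 0.361) = ln(0.639) = -0.447851
Denominator: -518.4 * -0.447851 = 232.166
Numerator: 0.161 * 749.1 = 120.6051
RT60 = 120.6051 / 232.166 = 0.519

0.519 s


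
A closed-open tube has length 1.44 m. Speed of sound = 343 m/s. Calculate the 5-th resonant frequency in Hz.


Given values:
  Tube type: closed-open, L = 1.44 m, c = 343 m/s, n = 5
Formula: f_n = (2n - 1) * c / (4 * L)
Compute 2n - 1 = 2*5 - 1 = 9
Compute 4 * L = 4 * 1.44 = 5.76
f = 9 * 343 / 5.76
f = 535.94

535.94 Hz


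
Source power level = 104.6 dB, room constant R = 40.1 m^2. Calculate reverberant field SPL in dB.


Given values:
  Lw = 104.6 dB, R = 40.1 m^2
Formula: SPL = Lw + 10 * log10(4 / R)
Compute 4 / R = 4 / 40.1 = 0.099751
Compute 10 * log10(0.099751) = -10.0108
SPL = 104.6 + (-10.0108) = 94.59

94.59 dB


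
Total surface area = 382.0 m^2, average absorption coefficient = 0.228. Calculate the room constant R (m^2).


Given values:
  S = 382.0 m^2, alpha = 0.228
Formula: R = S * alpha / (1 - alpha)
Numerator: 382.0 * 0.228 = 87.096
Denominator: 1 - 0.228 = 0.772
R = 87.096 / 0.772 = 112.82

112.82 m^2


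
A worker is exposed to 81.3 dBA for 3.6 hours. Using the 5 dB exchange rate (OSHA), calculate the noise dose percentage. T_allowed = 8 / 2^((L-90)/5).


Given values:
  L = 81.3 dBA, T = 3.6 hours
Formula: T_allowed = 8 / 2^((L - 90) / 5)
Compute exponent: (81.3 - 90) / 5 = -1.74
Compute 2^(-1.74) = 0.29937
T_allowed = 8 / 0.29937 = 26.722785 hours
Dose = (T / T_allowed) * 100
Dose = (3.6 / 26.722785) * 100 = 13.47

13.47 %


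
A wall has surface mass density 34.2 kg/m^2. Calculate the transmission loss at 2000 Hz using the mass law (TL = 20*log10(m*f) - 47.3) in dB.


Given values:
  m = 34.2 kg/m^2, f = 2000 Hz
Formula: TL = 20 * log10(m * f) - 47.3
Compute m * f = 34.2 * 2000 = 68400.0
Compute log10(68400.0) = 4.835056
Compute 20 * 4.835056 = 96.7011
TL = 96.7011 - 47.3 = 49.4

49.4 dB


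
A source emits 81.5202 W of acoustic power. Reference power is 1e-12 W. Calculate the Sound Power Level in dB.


Given values:
  W = 81.5202 W
  W_ref = 1e-12 W
Formula: SWL = 10 * log10(W / W_ref)
Compute ratio: W / W_ref = 81520200000000
Compute log10: log10(81520200000000) = 13.911265
Multiply: SWL = 10 * 13.911265 = 139.11

139.11 dB


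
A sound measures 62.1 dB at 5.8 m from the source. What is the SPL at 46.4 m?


Given values:
  SPL1 = 62.1 dB, r1 = 5.8 m, r2 = 46.4 m
Formula: SPL2 = SPL1 - 20 * log10(r2 / r1)
Compute ratio: r2 / r1 = 46.4 / 5.8 = 8.0
Compute log10: log10(8.0) = 0.90309
Compute drop: 20 * 0.90309 = 18.0618
SPL2 = 62.1 - 18.0618 = 44.04

44.04 dB


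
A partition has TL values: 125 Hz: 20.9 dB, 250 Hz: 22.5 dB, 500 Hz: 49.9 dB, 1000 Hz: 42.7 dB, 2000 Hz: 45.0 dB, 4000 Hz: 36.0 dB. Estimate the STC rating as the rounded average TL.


Given TL values at each frequency:
  125 Hz: 20.9 dB
  250 Hz: 22.5 dB
  500 Hz: 49.9 dB
  1000 Hz: 42.7 dB
  2000 Hz: 45.0 dB
  4000 Hz: 36.0 dB
Formula: STC ~ round(average of TL values)
Sum = 20.9 + 22.5 + 49.9 + 42.7 + 45.0 + 36.0 = 217.0
Average = 217.0 / 6 = 36.17
Rounded: 36

36


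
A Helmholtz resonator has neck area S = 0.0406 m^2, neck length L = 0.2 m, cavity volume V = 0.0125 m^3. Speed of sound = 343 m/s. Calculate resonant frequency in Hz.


Given values:
  S = 0.0406 m^2, L = 0.2 m, V = 0.0125 m^3, c = 343 m/s
Formula: f = (c / (2*pi)) * sqrt(S / (V * L))
Compute V * L = 0.0125 * 0.2 = 0.0025
Compute S / (V * L) = 0.0406 / 0.0025 = 16.24
Compute sqrt(16.24) = 4.029888
Compute c / (2*pi) = 343 / 6.283185 = 54.590148
f = 54.590148 * 4.029888 = 219.99

219.99 Hz


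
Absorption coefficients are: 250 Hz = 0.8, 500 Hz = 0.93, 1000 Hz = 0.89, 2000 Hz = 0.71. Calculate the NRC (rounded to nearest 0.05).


Given values:
  a_250 = 0.8, a_500 = 0.93
  a_1000 = 0.89, a_2000 = 0.71
Formula: NRC = (a250 + a500 + a1000 + a2000) / 4
Sum = 0.8 + 0.93 + 0.89 + 0.71 = 3.33
NRC = 3.33 / 4 = 0.8325
Rounded to nearest 0.05: 0.85

0.85


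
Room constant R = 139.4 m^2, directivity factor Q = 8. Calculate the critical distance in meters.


Given values:
  R = 139.4 m^2, Q = 8
Formula: d_c = 0.141 * sqrt(Q * R)
Compute Q * R = 8 * 139.4 = 1115.2
Compute sqrt(1115.2) = 33.3946
d_c = 0.141 * 33.3946 = 4.709

4.709 m


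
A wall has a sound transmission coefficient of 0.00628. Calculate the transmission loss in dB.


Given values:
  tau = 0.00628
Formula: TL = 10 * log10(1 / tau)
Compute 1 / tau = 1 / 0.00628 = 159.2357
Compute log10(159.2357) = 2.20204
TL = 10 * 2.20204 = 22.02

22.02 dB


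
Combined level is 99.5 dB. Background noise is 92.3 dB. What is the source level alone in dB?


Given values:
  L_total = 99.5 dB, L_bg = 92.3 dB
Formula: L_source = 10 * log10(10^(L_total/10) - 10^(L_bg/10))
Convert to linear:
  10^(99.5/10) = 8912509381.3374
  10^(92.3/10) = 1698243652.4617
Difference: 8912509381.3374 - 1698243652.4617 = 7214265728.8757
L_source = 10 * log10(7214265728.8757) = 98.58

98.58 dB


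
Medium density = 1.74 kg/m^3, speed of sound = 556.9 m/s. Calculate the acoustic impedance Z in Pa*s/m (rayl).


Given values:
  rho = 1.74 kg/m^3
  c = 556.9 m/s
Formula: Z = rho * c
Z = 1.74 * 556.9
Z = 969.01

969.01 rayl


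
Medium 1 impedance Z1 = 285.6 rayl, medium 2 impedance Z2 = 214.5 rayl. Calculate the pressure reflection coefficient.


Given values:
  Z1 = 285.6 rayl, Z2 = 214.5 rayl
Formula: R = (Z2 - Z1) / (Z2 + Z1)
Numerator: Z2 - Z1 = 214.5 - 285.6 = -71.1
Denominator: Z2 + Z1 = 214.5 + 285.6 = 500.1
R = -71.1 / 500.1 = -0.1422

-0.1422


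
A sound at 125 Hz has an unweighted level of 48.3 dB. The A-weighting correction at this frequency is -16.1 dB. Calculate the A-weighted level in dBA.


Given values:
  SPL = 48.3 dB
  A-weighting at 125 Hz = -16.1 dB
Formula: L_A = SPL + A_weight
L_A = 48.3 + (-16.1)
L_A = 32.2

32.2 dBA


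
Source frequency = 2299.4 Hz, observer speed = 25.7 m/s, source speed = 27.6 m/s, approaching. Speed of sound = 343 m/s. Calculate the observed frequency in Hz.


Given values:
  f_s = 2299.4 Hz, v_o = 25.7 m/s, v_s = 27.6 m/s
  Direction: approaching
Formula: f_o = f_s * (c + v_o) / (c - v_s)
Numerator: c + v_o = 343 + 25.7 = 368.7
Denominator: c - v_s = 343 - 27.6 = 315.4
f_o = 2299.4 * 368.7 / 315.4 = 2687.98

2687.98 Hz


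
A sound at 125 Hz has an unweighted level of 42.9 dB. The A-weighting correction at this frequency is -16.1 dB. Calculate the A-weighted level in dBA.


Given values:
  SPL = 42.9 dB
  A-weighting at 125 Hz = -16.1 dB
Formula: L_A = SPL + A_weight
L_A = 42.9 + (-16.1)
L_A = 26.8

26.8 dBA


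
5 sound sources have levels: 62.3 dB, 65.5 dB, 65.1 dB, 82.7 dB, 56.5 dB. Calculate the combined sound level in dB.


Formula: L_total = 10 * log10( sum(10^(Li/10)) )
  Source 1: 10^(62.3/10) = 1698243.6525
  Source 2: 10^(65.5/10) = 3548133.8923
  Source 3: 10^(65.1/10) = 3235936.5693
  Source 4: 10^(82.7/10) = 186208713.6663
  Source 5: 10^(56.5/10) = 446683.5922
Sum of linear values = 195137711.3726
L_total = 10 * log10(195137711.3726) = 82.9

82.9 dB


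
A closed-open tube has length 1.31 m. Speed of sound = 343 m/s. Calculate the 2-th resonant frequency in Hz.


Given values:
  Tube type: closed-open, L = 1.31 m, c = 343 m/s, n = 2
Formula: f_n = (2n - 1) * c / (4 * L)
Compute 2n - 1 = 2*2 - 1 = 3
Compute 4 * L = 4 * 1.31 = 5.24
f = 3 * 343 / 5.24
f = 196.37

196.37 Hz


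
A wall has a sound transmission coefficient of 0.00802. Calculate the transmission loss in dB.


Given values:
  tau = 0.00802
Formula: TL = 10 * log10(1 / tau)
Compute 1 / tau = 1 / 0.00802 = 124.6883
Compute log10(124.6883) = 2.095826
TL = 10 * 2.095826 = 20.96

20.96 dB


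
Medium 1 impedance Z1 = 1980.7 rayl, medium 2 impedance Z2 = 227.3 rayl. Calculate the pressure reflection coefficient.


Given values:
  Z1 = 1980.7 rayl, Z2 = 227.3 rayl
Formula: R = (Z2 - Z1) / (Z2 + Z1)
Numerator: Z2 - Z1 = 227.3 - 1980.7 = -1753.4
Denominator: Z2 + Z1 = 227.3 + 1980.7 = 2208.0
R = -1753.4 / 2208.0 = -0.7941

-0.7941


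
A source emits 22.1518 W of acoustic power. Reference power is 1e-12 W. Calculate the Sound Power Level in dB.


Given values:
  W = 22.1518 W
  W_ref = 1e-12 W
Formula: SWL = 10 * log10(W / W_ref)
Compute ratio: W / W_ref = 22151800000000
Compute log10: log10(22151800000000) = 13.345409
Multiply: SWL = 10 * 13.345409 = 133.45

133.45 dB


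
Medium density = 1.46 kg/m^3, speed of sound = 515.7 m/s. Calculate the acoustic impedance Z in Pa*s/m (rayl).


Given values:
  rho = 1.46 kg/m^3
  c = 515.7 m/s
Formula: Z = rho * c
Z = 1.46 * 515.7
Z = 752.92

752.92 rayl


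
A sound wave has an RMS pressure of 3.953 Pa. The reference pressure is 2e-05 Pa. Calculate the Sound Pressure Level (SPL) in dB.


Given values:
  p = 3.953 Pa
  p_ref = 2e-05 Pa
Formula: SPL = 20 * log10(p / p_ref)
Compute ratio: p / p_ref = 3.953 / 2e-05 = 197650
Compute log10: log10(197650) = 5.295897
Multiply: SPL = 20 * 5.295897 = 105.92

105.92 dB


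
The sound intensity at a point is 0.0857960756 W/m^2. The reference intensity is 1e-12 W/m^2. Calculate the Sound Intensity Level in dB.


Given values:
  I = 0.0857960756 W/m^2
  I_ref = 1e-12 W/m^2
Formula: SIL = 10 * log10(I / I_ref)
Compute ratio: I / I_ref = 85796075600
Compute log10: log10(85796075600) = 10.933467
Multiply: SIL = 10 * 10.933467 = 109.33

109.33 dB


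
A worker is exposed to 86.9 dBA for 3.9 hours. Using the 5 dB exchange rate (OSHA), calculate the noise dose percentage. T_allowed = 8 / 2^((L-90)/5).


Given values:
  L = 86.9 dBA, T = 3.9 hours
Formula: T_allowed = 8 / 2^((L - 90) / 5)
Compute exponent: (86.9 - 90) / 5 = -0.62
Compute 2^(-0.62) = 0.650671
T_allowed = 8 / 0.650671 = 12.295 hours
Dose = (T / T_allowed) * 100
Dose = (3.9 / 12.295) * 100 = 31.72

31.72 %


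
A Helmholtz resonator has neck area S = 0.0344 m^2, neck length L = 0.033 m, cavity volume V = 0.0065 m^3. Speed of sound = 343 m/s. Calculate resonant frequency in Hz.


Given values:
  S = 0.0344 m^2, L = 0.033 m, V = 0.0065 m^3, c = 343 m/s
Formula: f = (c / (2*pi)) * sqrt(S / (V * L))
Compute V * L = 0.0065 * 0.033 = 0.0002145
Compute S / (V * L) = 0.0344 / 0.0002145 = 160.373
Compute sqrt(160.373) = 12.663846
Compute c / (2*pi) = 343 / 6.283185 = 54.590148
f = 54.590148 * 12.663846 = 691.32

691.32 Hz


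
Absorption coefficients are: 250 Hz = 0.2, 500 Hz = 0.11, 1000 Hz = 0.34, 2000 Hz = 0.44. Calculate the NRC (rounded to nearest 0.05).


Given values:
  a_250 = 0.2, a_500 = 0.11
  a_1000 = 0.34, a_2000 = 0.44
Formula: NRC = (a250 + a500 + a1000 + a2000) / 4
Sum = 0.2 + 0.11 + 0.34 + 0.44 = 1.09
NRC = 1.09 / 4 = 0.2725
Rounded to nearest 0.05: 0.25

0.25


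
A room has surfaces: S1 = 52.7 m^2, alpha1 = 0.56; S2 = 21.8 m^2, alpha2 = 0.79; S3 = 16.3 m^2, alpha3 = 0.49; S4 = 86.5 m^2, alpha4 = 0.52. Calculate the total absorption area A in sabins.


Given surfaces:
  Surface 1: 52.7 * 0.56 = 29.512
  Surface 2: 21.8 * 0.79 = 17.222
  Surface 3: 16.3 * 0.49 = 7.987
  Surface 4: 86.5 * 0.52 = 44.98
Formula: A = sum(Si * alpha_i)
A = 29.512 + 17.222 + 7.987 + 44.98
A = 99.7

99.7 sabins


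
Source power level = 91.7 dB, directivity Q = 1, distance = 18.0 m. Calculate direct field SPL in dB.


Given values:
  Lw = 91.7 dB, Q = 1, r = 18.0 m
Formula: SPL = Lw + 10 * log10(Q / (4 * pi * r^2))
Compute 4 * pi * r^2 = 4 * pi * 18.0^2 = 4071.5041
Compute Q / denom = 1 / 4071.5041 = 0.00024561
Compute 10 * log10(0.00024561) = -36.0975
SPL = 91.7 + (-36.0975) = 55.6

55.6 dB


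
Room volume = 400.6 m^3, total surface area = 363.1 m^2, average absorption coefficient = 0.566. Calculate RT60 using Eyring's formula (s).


Given values:
  V = 400.6 m^3, S = 363.1 m^2, alpha = 0.566
Formula: RT60 = 0.161 * V / (-S * ln(1 - alpha))
Compute ln(1 - 0.566) = ln(0.434) = -0.834711
Denominator: -363.1 * -0.834711 = 303.0836
Numerator: 0.161 * 400.6 = 64.4966
RT60 = 64.4966 / 303.0836 = 0.213

0.213 s


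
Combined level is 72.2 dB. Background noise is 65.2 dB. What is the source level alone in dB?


Given values:
  L_total = 72.2 dB, L_bg = 65.2 dB
Formula: L_source = 10 * log10(10^(L_total/10) - 10^(L_bg/10))
Convert to linear:
  10^(72.2/10) = 16595869.0744
  10^(65.2/10) = 3311311.2148
Difference: 16595869.0744 - 3311311.2148 = 13284557.8596
L_source = 10 * log10(13284557.8596) = 71.23

71.23 dB


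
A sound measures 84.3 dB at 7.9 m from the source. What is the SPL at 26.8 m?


Given values:
  SPL1 = 84.3 dB, r1 = 7.9 m, r2 = 26.8 m
Formula: SPL2 = SPL1 - 20 * log10(r2 / r1)
Compute ratio: r2 / r1 = 26.8 / 7.9 = 3.3924
Compute log10: log10(3.3924) = 0.530507
Compute drop: 20 * 0.530507 = 10.6101
SPL2 = 84.3 - 10.6101 = 73.69

73.69 dB


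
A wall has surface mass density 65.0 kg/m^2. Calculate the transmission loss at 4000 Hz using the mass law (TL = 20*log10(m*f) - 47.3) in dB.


Given values:
  m = 65.0 kg/m^2, f = 4000 Hz
Formula: TL = 20 * log10(m * f) - 47.3
Compute m * f = 65.0 * 4000 = 260000.0
Compute log10(260000.0) = 5.414973
Compute 20 * 5.414973 = 108.2995
TL = 108.2995 - 47.3 = 61.0

61.0 dB


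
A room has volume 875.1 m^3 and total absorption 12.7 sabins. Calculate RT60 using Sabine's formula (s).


Given values:
  V = 875.1 m^3
  A = 12.7 sabins
Formula: RT60 = 0.161 * V / A
Numerator: 0.161 * 875.1 = 140.8911
RT60 = 140.8911 / 12.7 = 11.094

11.094 s


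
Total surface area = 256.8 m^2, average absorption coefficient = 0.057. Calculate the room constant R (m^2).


Given values:
  S = 256.8 m^2, alpha = 0.057
Formula: R = S * alpha / (1 - alpha)
Numerator: 256.8 * 0.057 = 14.6376
Denominator: 1 - 0.057 = 0.943
R = 14.6376 / 0.943 = 15.52

15.52 m^2


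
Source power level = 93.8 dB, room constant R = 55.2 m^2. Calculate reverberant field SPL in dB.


Given values:
  Lw = 93.8 dB, R = 55.2 m^2
Formula: SPL = Lw + 10 * log10(4 / R)
Compute 4 / R = 4 / 55.2 = 0.072464
Compute 10 * log10(0.072464) = -11.3988
SPL = 93.8 + (-11.3988) = 82.4

82.4 dB


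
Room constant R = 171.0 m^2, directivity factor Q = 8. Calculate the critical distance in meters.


Given values:
  R = 171.0 m^2, Q = 8
Formula: d_c = 0.141 * sqrt(Q * R)
Compute Q * R = 8 * 171.0 = 1368.0
Compute sqrt(1368.0) = 36.9865
d_c = 0.141 * 36.9865 = 5.215

5.215 m


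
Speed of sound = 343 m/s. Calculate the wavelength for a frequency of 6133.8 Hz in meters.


Given values:
  c = 343 m/s, f = 6133.8 Hz
Formula: lambda = c / f
lambda = 343 / 6133.8
lambda = 0.0559

0.0559 m


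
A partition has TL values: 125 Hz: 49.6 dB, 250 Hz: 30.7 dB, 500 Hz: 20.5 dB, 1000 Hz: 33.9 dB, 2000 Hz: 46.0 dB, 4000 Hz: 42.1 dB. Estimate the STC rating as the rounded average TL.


Given TL values at each frequency:
  125 Hz: 49.6 dB
  250 Hz: 30.7 dB
  500 Hz: 20.5 dB
  1000 Hz: 33.9 dB
  2000 Hz: 46.0 dB
  4000 Hz: 42.1 dB
Formula: STC ~ round(average of TL values)
Sum = 49.6 + 30.7 + 20.5 + 33.9 + 46.0 + 42.1 = 222.8
Average = 222.8 / 6 = 37.13
Rounded: 37

37


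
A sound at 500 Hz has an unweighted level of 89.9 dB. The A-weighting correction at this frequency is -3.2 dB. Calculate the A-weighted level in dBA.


Given values:
  SPL = 89.9 dB
  A-weighting at 500 Hz = -3.2 dB
Formula: L_A = SPL + A_weight
L_A = 89.9 + (-3.2)
L_A = 86.7

86.7 dBA


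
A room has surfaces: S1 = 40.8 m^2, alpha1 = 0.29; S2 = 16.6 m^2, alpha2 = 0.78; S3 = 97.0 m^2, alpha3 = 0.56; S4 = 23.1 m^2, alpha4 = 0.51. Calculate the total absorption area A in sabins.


Given surfaces:
  Surface 1: 40.8 * 0.29 = 11.832
  Surface 2: 16.6 * 0.78 = 12.948
  Surface 3: 97.0 * 0.56 = 54.32
  Surface 4: 23.1 * 0.51 = 11.781
Formula: A = sum(Si * alpha_i)
A = 11.832 + 12.948 + 54.32 + 11.781
A = 90.88

90.88 sabins


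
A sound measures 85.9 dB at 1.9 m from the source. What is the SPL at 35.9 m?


Given values:
  SPL1 = 85.9 dB, r1 = 1.9 m, r2 = 35.9 m
Formula: SPL2 = SPL1 - 20 * log10(r2 / r1)
Compute ratio: r2 / r1 = 35.9 / 1.9 = 18.8947
Compute log10: log10(18.8947) = 1.27634
Compute drop: 20 * 1.27634 = 25.5268
SPL2 = 85.9 - 25.5268 = 60.37

60.37 dB


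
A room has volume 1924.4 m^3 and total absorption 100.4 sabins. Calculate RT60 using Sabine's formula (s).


Given values:
  V = 1924.4 m^3
  A = 100.4 sabins
Formula: RT60 = 0.161 * V / A
Numerator: 0.161 * 1924.4 = 309.8284
RT60 = 309.8284 / 100.4 = 3.086

3.086 s


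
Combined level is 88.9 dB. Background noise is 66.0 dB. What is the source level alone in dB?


Given values:
  L_total = 88.9 dB, L_bg = 66.0 dB
Formula: L_source = 10 * log10(10^(L_total/10) - 10^(L_bg/10))
Convert to linear:
  10^(88.9/10) = 776247116.6287
  10^(66.0/10) = 3981071.7055
Difference: 776247116.6287 - 3981071.7055 = 772266044.9232
L_source = 10 * log10(772266044.9232) = 88.88

88.88 dB


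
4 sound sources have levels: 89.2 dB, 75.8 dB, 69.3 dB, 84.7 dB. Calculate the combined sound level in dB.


Formula: L_total = 10 * log10( sum(10^(Li/10)) )
  Source 1: 10^(89.2/10) = 831763771.1027
  Source 2: 10^(75.8/10) = 38018939.6321
  Source 3: 10^(69.3/10) = 8511380.382
  Source 4: 10^(84.7/10) = 295120922.6666
Sum of linear values = 1173415013.7834
L_total = 10 * log10(1173415013.7834) = 90.69

90.69 dB


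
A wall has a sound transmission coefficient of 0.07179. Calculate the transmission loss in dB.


Given values:
  tau = 0.07179
Formula: TL = 10 * log10(1 / tau)
Compute 1 / tau = 1 / 0.07179 = 13.9295
Compute log10(13.9295) = 1.143936
TL = 10 * 1.143936 = 11.44

11.44 dB


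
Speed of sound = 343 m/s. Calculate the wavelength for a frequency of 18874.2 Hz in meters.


Given values:
  c = 343 m/s, f = 18874.2 Hz
Formula: lambda = c / f
lambda = 343 / 18874.2
lambda = 0.0182

0.0182 m


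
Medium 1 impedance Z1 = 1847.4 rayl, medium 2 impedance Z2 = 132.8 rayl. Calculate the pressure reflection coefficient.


Given values:
  Z1 = 1847.4 rayl, Z2 = 132.8 rayl
Formula: R = (Z2 - Z1) / (Z2 + Z1)
Numerator: Z2 - Z1 = 132.8 - 1847.4 = -1714.6
Denominator: Z2 + Z1 = 132.8 + 1847.4 = 1980.2
R = -1714.6 / 1980.2 = -0.8659

-0.8659


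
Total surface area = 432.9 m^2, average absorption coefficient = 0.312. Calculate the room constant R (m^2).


Given values:
  S = 432.9 m^2, alpha = 0.312
Formula: R = S * alpha / (1 - alpha)
Numerator: 432.9 * 0.312 = 135.0648
Denominator: 1 - 0.312 = 0.688
R = 135.0648 / 0.688 = 196.32

196.32 m^2


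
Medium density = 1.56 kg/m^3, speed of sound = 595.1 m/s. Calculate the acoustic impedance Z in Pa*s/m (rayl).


Given values:
  rho = 1.56 kg/m^3
  c = 595.1 m/s
Formula: Z = rho * c
Z = 1.56 * 595.1
Z = 928.36

928.36 rayl


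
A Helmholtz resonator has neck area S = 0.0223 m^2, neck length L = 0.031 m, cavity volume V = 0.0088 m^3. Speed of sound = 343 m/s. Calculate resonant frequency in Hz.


Given values:
  S = 0.0223 m^2, L = 0.031 m, V = 0.0088 m^3, c = 343 m/s
Formula: f = (c / (2*pi)) * sqrt(S / (V * L))
Compute V * L = 0.0088 * 0.031 = 0.0002728
Compute S / (V * L) = 0.0223 / 0.0002728 = 81.7449
Compute sqrt(81.7449) = 9.041289
Compute c / (2*pi) = 343 / 6.283185 = 54.590148
f = 54.590148 * 9.041289 = 493.57

493.57 Hz


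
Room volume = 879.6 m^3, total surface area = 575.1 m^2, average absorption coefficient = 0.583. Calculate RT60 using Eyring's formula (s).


Given values:
  V = 879.6 m^3, S = 575.1 m^2, alpha = 0.583
Formula: RT60 = 0.161 * V / (-S * ln(1 - alpha))
Compute ln(1 - 0.583) = ln(0.417) = -0.874669
Denominator: -575.1 * -0.874669 = 503.0221
Numerator: 0.161 * 879.6 = 141.6156
RT60 = 141.6156 / 503.0221 = 0.282

0.282 s


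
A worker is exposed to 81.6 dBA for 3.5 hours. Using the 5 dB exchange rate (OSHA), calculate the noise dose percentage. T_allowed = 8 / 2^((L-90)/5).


Given values:
  L = 81.6 dBA, T = 3.5 hours
Formula: T_allowed = 8 / 2^((L - 90) / 5)
Compute exponent: (81.6 - 90) / 5 = -1.68
Compute 2^(-1.68) = 0.312083
T_allowed = 8 / 0.312083 = 25.634206 hours
Dose = (T / T_allowed) * 100
Dose = (3.5 / 25.634206) * 100 = 13.65

13.65 %


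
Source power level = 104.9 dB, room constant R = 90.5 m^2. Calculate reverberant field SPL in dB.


Given values:
  Lw = 104.9 dB, R = 90.5 m^2
Formula: SPL = Lw + 10 * log10(4 / R)
Compute 4 / R = 4 / 90.5 = 0.044199
Compute 10 * log10(0.044199) = -13.5459
SPL = 104.9 + (-13.5459) = 91.35

91.35 dB


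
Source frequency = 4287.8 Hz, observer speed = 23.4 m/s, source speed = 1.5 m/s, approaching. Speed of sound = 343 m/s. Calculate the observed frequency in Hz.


Given values:
  f_s = 4287.8 Hz, v_o = 23.4 m/s, v_s = 1.5 m/s
  Direction: approaching
Formula: f_o = f_s * (c + v_o) / (c - v_s)
Numerator: c + v_o = 343 + 23.4 = 366.4
Denominator: c - v_s = 343 - 1.5 = 341.5
f_o = 4287.8 * 366.4 / 341.5 = 4600.44

4600.44 Hz


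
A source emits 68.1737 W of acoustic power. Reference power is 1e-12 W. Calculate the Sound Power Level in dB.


Given values:
  W = 68.1737 W
  W_ref = 1e-12 W
Formula: SWL = 10 * log10(W / W_ref)
Compute ratio: W / W_ref = 68173700000000
Compute log10: log10(68173700000000) = 13.833617
Multiply: SWL = 10 * 13.833617 = 138.34

138.34 dB


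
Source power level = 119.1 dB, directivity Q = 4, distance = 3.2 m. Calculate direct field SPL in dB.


Given values:
  Lw = 119.1 dB, Q = 4, r = 3.2 m
Formula: SPL = Lw + 10 * log10(Q / (4 * pi * r^2))
Compute 4 * pi * r^2 = 4 * pi * 3.2^2 = 128.6796
Compute Q / denom = 4 / 128.6796 = 0.03108496
Compute 10 * log10(0.03108496) = -15.0745
SPL = 119.1 + (-15.0745) = 104.03

104.03 dB


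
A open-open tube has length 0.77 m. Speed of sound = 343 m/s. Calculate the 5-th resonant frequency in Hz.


Given values:
  Tube type: open-open, L = 0.77 m, c = 343 m/s, n = 5
Formula: f_n = n * c / (2 * L)
Compute 2 * L = 2 * 0.77 = 1.54
f = 5 * 343 / 1.54
f = 1113.64

1113.64 Hz


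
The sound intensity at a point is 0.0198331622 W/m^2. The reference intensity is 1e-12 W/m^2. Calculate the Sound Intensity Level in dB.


Given values:
  I = 0.0198331622 W/m^2
  I_ref = 1e-12 W/m^2
Formula: SIL = 10 * log10(I / I_ref)
Compute ratio: I / I_ref = 19833162200
Compute log10: log10(19833162200) = 10.297392
Multiply: SIL = 10 * 10.297392 = 102.97

102.97 dB


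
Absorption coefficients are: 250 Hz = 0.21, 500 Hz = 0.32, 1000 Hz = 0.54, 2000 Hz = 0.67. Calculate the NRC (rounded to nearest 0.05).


Given values:
  a_250 = 0.21, a_500 = 0.32
  a_1000 = 0.54, a_2000 = 0.67
Formula: NRC = (a250 + a500 + a1000 + a2000) / 4
Sum = 0.21 + 0.32 + 0.54 + 0.67 = 1.74
NRC = 1.74 / 4 = 0.435
Rounded to nearest 0.05: 0.45

0.45


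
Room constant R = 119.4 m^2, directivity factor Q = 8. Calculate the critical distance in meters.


Given values:
  R = 119.4 m^2, Q = 8
Formula: d_c = 0.141 * sqrt(Q * R)
Compute Q * R = 8 * 119.4 = 955.2
Compute sqrt(955.2) = 30.9063
d_c = 0.141 * 30.9063 = 4.358

4.358 m


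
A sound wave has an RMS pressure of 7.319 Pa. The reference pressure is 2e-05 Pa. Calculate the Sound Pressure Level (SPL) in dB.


Given values:
  p = 7.319 Pa
  p_ref = 2e-05 Pa
Formula: SPL = 20 * log10(p / p_ref)
Compute ratio: p / p_ref = 7.319 / 2e-05 = 365950
Compute log10: log10(365950) = 5.563422
Multiply: SPL = 20 * 5.563422 = 111.27

111.27 dB


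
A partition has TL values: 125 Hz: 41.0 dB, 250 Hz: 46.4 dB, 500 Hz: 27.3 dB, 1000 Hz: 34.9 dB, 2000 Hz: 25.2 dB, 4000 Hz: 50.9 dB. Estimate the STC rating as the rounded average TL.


Given TL values at each frequency:
  125 Hz: 41.0 dB
  250 Hz: 46.4 dB
  500 Hz: 27.3 dB
  1000 Hz: 34.9 dB
  2000 Hz: 25.2 dB
  4000 Hz: 50.9 dB
Formula: STC ~ round(average of TL values)
Sum = 41.0 + 46.4 + 27.3 + 34.9 + 25.2 + 50.9 = 225.7
Average = 225.7 / 6 = 37.62
Rounded: 38

38


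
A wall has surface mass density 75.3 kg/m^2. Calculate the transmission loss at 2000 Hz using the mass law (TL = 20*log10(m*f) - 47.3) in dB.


Given values:
  m = 75.3 kg/m^2, f = 2000 Hz
Formula: TL = 20 * log10(m * f) - 47.3
Compute m * f = 75.3 * 2000 = 150600.0
Compute log10(150600.0) = 5.177825
Compute 20 * 5.177825 = 103.5565
TL = 103.5565 - 47.3 = 56.26

56.26 dB


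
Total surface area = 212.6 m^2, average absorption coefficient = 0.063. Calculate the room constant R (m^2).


Given values:
  S = 212.6 m^2, alpha = 0.063
Formula: R = S * alpha / (1 - alpha)
Numerator: 212.6 * 0.063 = 13.3938
Denominator: 1 - 0.063 = 0.937
R = 13.3938 / 0.937 = 14.29

14.29 m^2


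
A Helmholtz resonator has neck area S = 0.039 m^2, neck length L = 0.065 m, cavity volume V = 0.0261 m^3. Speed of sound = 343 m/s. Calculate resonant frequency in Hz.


Given values:
  S = 0.039 m^2, L = 0.065 m, V = 0.0261 m^3, c = 343 m/s
Formula: f = (c / (2*pi)) * sqrt(S / (V * L))
Compute V * L = 0.0261 * 0.065 = 0.0016965
Compute S / (V * L) = 0.039 / 0.0016965 = 22.9885
Compute sqrt(22.9885) = 4.794632
Compute c / (2*pi) = 343 / 6.283185 = 54.590148
f = 54.590148 * 4.794632 = 261.74

261.74 Hz


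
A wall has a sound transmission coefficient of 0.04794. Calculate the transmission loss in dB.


Given values:
  tau = 0.04794
Formula: TL = 10 * log10(1 / tau)
Compute 1 / tau = 1 / 0.04794 = 20.8594
Compute log10(20.8594) = 1.319302
TL = 10 * 1.319302 = 13.19

13.19 dB


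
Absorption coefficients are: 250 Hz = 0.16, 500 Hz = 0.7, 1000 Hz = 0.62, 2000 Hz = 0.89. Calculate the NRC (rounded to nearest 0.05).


Given values:
  a_250 = 0.16, a_500 = 0.7
  a_1000 = 0.62, a_2000 = 0.89
Formula: NRC = (a250 + a500 + a1000 + a2000) / 4
Sum = 0.16 + 0.7 + 0.62 + 0.89 = 2.37
NRC = 2.37 / 4 = 0.5925
Rounded to nearest 0.05: 0.6

0.6


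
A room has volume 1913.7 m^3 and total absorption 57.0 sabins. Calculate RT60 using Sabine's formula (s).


Given values:
  V = 1913.7 m^3
  A = 57.0 sabins
Formula: RT60 = 0.161 * V / A
Numerator: 0.161 * 1913.7 = 308.1057
RT60 = 308.1057 / 57.0 = 5.405

5.405 s


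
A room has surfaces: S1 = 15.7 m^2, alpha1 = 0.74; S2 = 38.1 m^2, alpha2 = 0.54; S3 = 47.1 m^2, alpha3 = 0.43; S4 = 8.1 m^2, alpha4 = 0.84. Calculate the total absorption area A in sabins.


Given surfaces:
  Surface 1: 15.7 * 0.74 = 11.618
  Surface 2: 38.1 * 0.54 = 20.574
  Surface 3: 47.1 * 0.43 = 20.253
  Surface 4: 8.1 * 0.84 = 6.804
Formula: A = sum(Si * alpha_i)
A = 11.618 + 20.574 + 20.253 + 6.804
A = 59.25

59.25 sabins


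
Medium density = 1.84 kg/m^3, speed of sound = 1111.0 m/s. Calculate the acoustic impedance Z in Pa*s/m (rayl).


Given values:
  rho = 1.84 kg/m^3
  c = 1111.0 m/s
Formula: Z = rho * c
Z = 1.84 * 1111.0
Z = 2044.24

2044.24 rayl


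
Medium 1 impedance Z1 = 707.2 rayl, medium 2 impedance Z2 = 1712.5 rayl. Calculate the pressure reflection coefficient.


Given values:
  Z1 = 707.2 rayl, Z2 = 1712.5 rayl
Formula: R = (Z2 - Z1) / (Z2 + Z1)
Numerator: Z2 - Z1 = 1712.5 - 707.2 = 1005.3
Denominator: Z2 + Z1 = 1712.5 + 707.2 = 2419.7
R = 1005.3 / 2419.7 = 0.4155

0.4155


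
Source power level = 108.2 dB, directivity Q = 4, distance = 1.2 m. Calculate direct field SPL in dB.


Given values:
  Lw = 108.2 dB, Q = 4, r = 1.2 m
Formula: SPL = Lw + 10 * log10(Q / (4 * pi * r^2))
Compute 4 * pi * r^2 = 4 * pi * 1.2^2 = 18.0956
Compute Q / denom = 4 / 18.0956 = 0.22104821
Compute 10 * log10(0.22104821) = -6.5551
SPL = 108.2 + (-6.5551) = 101.64

101.64 dB


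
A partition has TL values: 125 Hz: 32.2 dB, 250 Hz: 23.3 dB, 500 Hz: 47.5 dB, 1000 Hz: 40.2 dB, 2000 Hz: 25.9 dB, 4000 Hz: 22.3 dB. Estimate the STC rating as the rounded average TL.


Given TL values at each frequency:
  125 Hz: 32.2 dB
  250 Hz: 23.3 dB
  500 Hz: 47.5 dB
  1000 Hz: 40.2 dB
  2000 Hz: 25.9 dB
  4000 Hz: 22.3 dB
Formula: STC ~ round(average of TL values)
Sum = 32.2 + 23.3 + 47.5 + 40.2 + 25.9 + 22.3 = 191.4
Average = 191.4 / 6 = 31.9
Rounded: 32

32


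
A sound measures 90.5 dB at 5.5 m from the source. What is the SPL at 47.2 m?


Given values:
  SPL1 = 90.5 dB, r1 = 5.5 m, r2 = 47.2 m
Formula: SPL2 = SPL1 - 20 * log10(r2 / r1)
Compute ratio: r2 / r1 = 47.2 / 5.5 = 8.5818
Compute log10: log10(8.5818) = 0.933578
Compute drop: 20 * 0.933578 = 18.6716
SPL2 = 90.5 - 18.6716 = 71.83

71.83 dB
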